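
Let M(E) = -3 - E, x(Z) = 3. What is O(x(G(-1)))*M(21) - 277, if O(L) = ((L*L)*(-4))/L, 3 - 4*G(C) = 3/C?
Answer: 11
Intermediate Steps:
G(C) = 3/4 - 3/(4*C)
O(L) = -4*L (O(L) = (L**2*(-4))/L = (-4*L**2)/L = -4*L)
O(x(G(-1)))*M(21) - 277 = (-4*3)*(-3 - 1*21) - 277 = -12*(-3 - 21) - 277 = -12*(-24) - 277 = 288 - 277 = 11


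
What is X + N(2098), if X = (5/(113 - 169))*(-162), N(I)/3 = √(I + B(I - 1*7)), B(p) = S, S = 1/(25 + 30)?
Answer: 405/28 + 3*√6346505/55 ≈ 151.88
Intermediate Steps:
S = 1/55 ≈ 0.018182
B(p) = 1/55
N(I) = 3*√(1/55 + I) (N(I) = 3*√(I + 1/55) = 3*√(1/55 + I))
X = 405/28 (X = (5/(-56))*(-162) = (5*(-1/56))*(-162) = -5/56*(-162) = 405/28 ≈ 14.464)
X + N(2098) = 405/28 + 3*√(55 + 3025*2098)/55 = 405/28 + 3*√(55 + 6346450)/55 = 405/28 + 3*√6346505/55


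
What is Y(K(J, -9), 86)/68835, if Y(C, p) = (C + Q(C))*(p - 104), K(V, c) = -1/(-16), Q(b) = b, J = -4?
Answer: -3/91780 ≈ -3.2687e-5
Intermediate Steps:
K(V, c) = 1/16 (K(V, c) = -1*(-1/16) = 1/16)
Y(C, p) = 2*C*(-104 + p) (Y(C, p) = (C + C)*(p - 104) = (2*C)*(-104 + p) = 2*C*(-104 + p))
Y(K(J, -9), 86)/68835 = (2*(1/16)*(-104 + 86))/68835 = (2*(1/16)*(-18))*(1/68835) = -9/4*1/68835 = -3/91780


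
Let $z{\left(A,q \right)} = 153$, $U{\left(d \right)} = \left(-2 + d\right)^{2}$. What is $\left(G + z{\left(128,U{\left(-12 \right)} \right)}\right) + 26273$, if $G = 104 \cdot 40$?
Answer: $30586$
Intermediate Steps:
$G = 4160$
$\left(G + z{\left(128,U{\left(-12 \right)} \right)}\right) + 26273 = \left(4160 + 153\right) + 26273 = 4313 + 26273 = 30586$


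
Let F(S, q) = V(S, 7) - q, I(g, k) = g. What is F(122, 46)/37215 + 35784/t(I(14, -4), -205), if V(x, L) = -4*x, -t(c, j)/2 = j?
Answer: 44382754/508605 ≈ 87.264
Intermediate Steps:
t(c, j) = -2*j
F(S, q) = -q - 4*S (F(S, q) = -4*S - q = -q - 4*S)
F(122, 46)/37215 + 35784/t(I(14, -4), -205) = (-1*46 - 4*122)/37215 + 35784/((-2*(-205))) = (-46 - 488)*(1/37215) + 35784/410 = -534*1/37215 + 35784*(1/410) = -178/12405 + 17892/205 = 44382754/508605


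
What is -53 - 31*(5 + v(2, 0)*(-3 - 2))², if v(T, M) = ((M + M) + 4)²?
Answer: -174428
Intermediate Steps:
v(T, M) = (4 + 2*M)² (v(T, M) = (2*M + 4)² = (4 + 2*M)²)
-53 - 31*(5 + v(2, 0)*(-3 - 2))² = -53 - 31*(5 + (4*(2 + 0)²)*(-3 - 2))² = -53 - 31*(5 + (4*2²)*(-5))² = -53 - 31*(5 + (4*4)*(-5))² = -53 - 31*(5 + 16*(-5))² = -53 - 31*(5 - 80)² = -53 - 31*(-75)² = -53 - 31*5625 = -53 - 174375 = -174428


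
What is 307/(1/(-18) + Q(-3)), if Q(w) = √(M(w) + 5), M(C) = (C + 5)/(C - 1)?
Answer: 5526/1457 + 149202*√2/1457 ≈ 148.61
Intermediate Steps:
M(C) = (5 + C)/(-1 + C)
Q(w) = √(5 + (5 + w)/(-1 + w)) (Q(w) = √((5 + w)/(-1 + w) + 5) = √(5 + (5 + w)/(-1 + w)))
307/(1/(-18) + Q(-3)) = 307/(1/(-18) + √6*√(-3/(-1 - 3))) = 307/(-1/18 + √6*√(-3/(-4))) = 307/(-1/18 + √6*√(-3*(-¼))) = 307/(-1/18 + √6*√(¾)) = 307/(-1/18 + √6*(√3/2)) = 307/(-1/18 + 3*√2/2)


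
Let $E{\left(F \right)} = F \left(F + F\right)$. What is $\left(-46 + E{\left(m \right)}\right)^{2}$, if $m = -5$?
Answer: $16$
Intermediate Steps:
$E{\left(F \right)} = 2 F^{2}$ ($E{\left(F \right)} = F 2 F = 2 F^{2}$)
$\left(-46 + E{\left(m \right)}\right)^{2} = \left(-46 + 2 \left(-5\right)^{2}\right)^{2} = \left(-46 + 2 \cdot 25\right)^{2} = \left(-46 + 50\right)^{2} = 4^{2} = 16$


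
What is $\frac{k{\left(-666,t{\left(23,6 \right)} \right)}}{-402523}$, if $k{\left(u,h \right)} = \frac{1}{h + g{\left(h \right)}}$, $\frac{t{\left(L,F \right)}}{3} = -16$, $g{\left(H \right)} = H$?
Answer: $\frac{1}{38642208} \approx 2.5878 \cdot 10^{-8}$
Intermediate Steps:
$t{\left(L,F \right)} = -48$ ($t{\left(L,F \right)} = 3 \left(-16\right) = -48$)
$k{\left(u,h \right)} = \frac{1}{2 h}$ ($k{\left(u,h \right)} = \frac{1}{h + h} = \frac{1}{2 h}$)
$\frac{k{\left(-666,t{\left(23,6 \right)} \right)}}{-402523} = \frac{\frac{1}{2} \frac{1}{-48}}{-402523} = \frac{1}{2} \left(- \frac{1}{48}\right) \left(- \frac{1}{402523}\right) = \left(- \frac{1}{96}\right) \left(- \frac{1}{402523}\right) = \frac{1}{38642208}$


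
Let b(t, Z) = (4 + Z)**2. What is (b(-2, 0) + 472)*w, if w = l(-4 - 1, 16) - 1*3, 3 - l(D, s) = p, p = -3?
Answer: 1464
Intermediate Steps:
l(D, s) = 6 (l(D, s) = 3 - 1*(-3) = 3 + 3 = 6)
w = 3 (w = 6 - 1*3 = 6 - 3 = 3)
(b(-2, 0) + 472)*w = ((4 + 0)**2 + 472)*3 = (4**2 + 472)*3 = (16 + 472)*3 = 488*3 = 1464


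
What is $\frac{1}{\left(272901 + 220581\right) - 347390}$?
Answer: $\frac{1}{146092} \approx 6.845 \cdot 10^{-6}$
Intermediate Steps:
$\frac{1}{\left(272901 + 220581\right) - 347390} = \frac{1}{493482 - 347390} = \frac{1}{146092}$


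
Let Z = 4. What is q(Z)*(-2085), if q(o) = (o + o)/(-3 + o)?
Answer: -16680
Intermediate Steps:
q(o) = 2*o/(-3 + o) (q(o) = (2*o)/(-3 + o) = 2*o/(-3 + o))
q(Z)*(-2085) = (2*4/(-3 + 4))*(-2085) = (2*4/1)*(-2085) = (2*4*1)*(-2085) = 8*(-2085) = -16680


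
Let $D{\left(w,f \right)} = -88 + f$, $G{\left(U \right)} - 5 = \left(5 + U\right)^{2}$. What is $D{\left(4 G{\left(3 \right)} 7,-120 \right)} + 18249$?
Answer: $18041$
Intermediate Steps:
$G{\left(U \right)} = 5 + \left(5 + U\right)^{2}$
$D{\left(4 G{\left(3 \right)} 7,-120 \right)} + 18249 = \left(-88 - 120\right) + 18249 = -208 + 18249 = 18041$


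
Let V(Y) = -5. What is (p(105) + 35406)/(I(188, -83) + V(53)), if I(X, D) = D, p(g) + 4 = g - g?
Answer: -17701/44 ≈ -402.30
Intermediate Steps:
p(g) = -4 (p(g) = -4 + (g - g) = -4 + 0 = -4)
(p(105) + 35406)/(I(188, -83) + V(53)) = (-4 + 35406)/(-83 - 5) = 35402/(-88) = 35402*(-1/88) = -17701/44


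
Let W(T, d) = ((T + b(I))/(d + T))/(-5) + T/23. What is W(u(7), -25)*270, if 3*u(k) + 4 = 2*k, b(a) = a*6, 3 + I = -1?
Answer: -18504/1495 ≈ -12.377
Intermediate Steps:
I = -4 (I = -3 - 1 = -4)
b(a) = 6*a
u(k) = -4/3 + 2*k/3 (u(k) = -4/3 + (2*k)/3 = -4/3 + 2*k/3)
W(T, d) = T/23 - (-24 + T)/(5*(T + d)) (W(T, d) = ((T + 6*(-4))/(d + T))/(-5) + T/23 = ((T - 24)/(T + d))*(-⅕) + T*(1/23) = ((-24 + T)/(T + d))*(-⅕) + T/23 = -(-24 + T)/(5*(T + d)) + T/23 = T/23 - (-24 + T)/(5*(T + d)))
W(u(7), -25)*270 = ((24/5 - (-4/3 + (⅔)*7)/5 + (-4/3 + (⅔)*7)²/23 + (1/23)*(-4/3 + (⅔)*7)*(-25))/((-4/3 + (⅔)*7) - 25))*270 = ((24/5 - (-4/3 + 14/3)/5 + (-4/3 + 14/3)²/23 + (1/23)*(-4/3 + 14/3)*(-25))/((-4/3 + 14/3) - 25))*270 = ((24/5 - ⅕*10/3 + (10/3)²/23 + (1/23)*(10/3)*(-25))/(10/3 - 25))*270 = ((24/5 - ⅔ + (1/23)*(100/9) - 250/69)/(-65/3))*270 = -3*(24/5 - ⅔ + 100/207 - 250/69)/65*270 = -3/65*1028/1035*270 = -1028/22425*270 = -18504/1495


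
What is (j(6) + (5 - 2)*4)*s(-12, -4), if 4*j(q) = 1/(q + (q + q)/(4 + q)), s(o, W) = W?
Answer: -1733/36 ≈ -48.139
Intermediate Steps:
j(q) = 1/(4*(q + 2*q/(4 + q))) (j(q) = 1/(4*(q + (q + q)/(4 + q))) = 1/(4*(q + (2*q)/(4 + q))) = 1/(4*(q + 2*q/(4 + q))))
(j(6) + (5 - 2)*4)*s(-12, -4) = ((¼)*(4 + 6)/(6*(6 + 6)) + (5 - 2)*4)*(-4) = ((¼)*(⅙)*10/12 + 3*4)*(-4) = ((¼)*(⅙)*(1/12)*10 + 12)*(-4) = (5/144 + 12)*(-4) = (1733/144)*(-4) = -1733/36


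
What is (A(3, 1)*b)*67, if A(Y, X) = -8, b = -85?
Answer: 45560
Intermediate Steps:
(A(3, 1)*b)*67 = -8*(-85)*67 = 680*67 = 45560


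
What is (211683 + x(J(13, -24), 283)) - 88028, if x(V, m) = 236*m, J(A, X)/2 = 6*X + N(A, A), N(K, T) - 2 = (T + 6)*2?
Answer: 190443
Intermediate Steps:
N(K, T) = 14 + 2*T (N(K, T) = 2 + (T + 6)*2 = 2 + (6 + T)*2 = 2 + (12 + 2*T) = 14 + 2*T)
J(A, X) = 28 + 4*A + 12*X (J(A, X) = 2*(6*X + (14 + 2*A)) = 2*(14 + 2*A + 6*X) = 28 + 4*A + 12*X)
(211683 + x(J(13, -24), 283)) - 88028 = (211683 + 236*283) - 88028 = (211683 + 66788) - 88028 = 278471 - 88028 = 190443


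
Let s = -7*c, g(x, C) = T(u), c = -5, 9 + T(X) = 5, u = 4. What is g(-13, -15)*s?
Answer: -140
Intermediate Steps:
T(X) = -4 (T(X) = -9 + 5 = -4)
g(x, C) = -4
s = 35 (s = -7*(-5) = 35)
g(-13, -15)*s = -4*35 = -140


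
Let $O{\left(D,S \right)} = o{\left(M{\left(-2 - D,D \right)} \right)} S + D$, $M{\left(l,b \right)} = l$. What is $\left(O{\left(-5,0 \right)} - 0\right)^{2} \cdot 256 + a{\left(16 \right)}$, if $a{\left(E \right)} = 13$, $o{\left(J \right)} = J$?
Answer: $6413$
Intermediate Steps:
$O{\left(D,S \right)} = D + S \left(-2 - D\right)$ ($O{\left(D,S \right)} = \left(-2 - D\right) S + D = S \left(-2 - D\right) + D = D + S \left(-2 - D\right)$)
$\left(O{\left(-5,0 \right)} - 0\right)^{2} \cdot 256 + a{\left(16 \right)} = \left(\left(-5 - 0 \left(2 - 5\right)\right) - 0\right)^{2} \cdot 256 + 13 = \left(\left(-5 - 0 \left(-3\right)\right) + 0\right)^{2} \cdot 256 + 13 = \left(\left(-5 + 0\right) + 0\right)^{2} \cdot 256 + 13 = \left(-5 + 0\right)^{2} \cdot 256 + 13 = \left(-5\right)^{2} \cdot 256 + 13 = 25 \cdot 256 + 13 = 6400 + 13 = 6413$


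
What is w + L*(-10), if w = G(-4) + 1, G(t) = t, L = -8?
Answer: 77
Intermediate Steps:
w = -3 (w = -4 + 1 = -3)
w + L*(-10) = -3 - 8*(-10) = -3 + 80 = 77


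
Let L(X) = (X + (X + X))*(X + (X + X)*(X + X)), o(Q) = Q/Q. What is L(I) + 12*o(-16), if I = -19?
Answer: -81213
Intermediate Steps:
o(Q) = 1
L(X) = 3*X*(X + 4*X²) (L(X) = (X + 2*X)*(X + (2*X)*(2*X)) = (3*X)*(X + 4*X²) = 3*X*(X + 4*X²))
L(I) + 12*o(-16) = (-19)²*(3 + 12*(-19)) + 12*1 = 361*(3 - 228) + 12 = 361*(-225) + 12 = -81225 + 12 = -81213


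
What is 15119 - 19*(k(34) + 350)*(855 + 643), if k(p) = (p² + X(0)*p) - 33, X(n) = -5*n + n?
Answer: -41909407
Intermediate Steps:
X(n) = -4*n
k(p) = -33 + p² (k(p) = (p² + (-4*0)*p) - 33 = (p² + 0*p) - 33 = (p² + 0) - 33 = p² - 33 = -33 + p²)
15119 - 19*(k(34) + 350)*(855 + 643) = 15119 - 19*((-33 + 34²) + 350)*(855 + 643) = 15119 - 19*((-33 + 1156) + 350)*1498 = 15119 - 19*(1123 + 350)*1498 = 15119 - 27987*1498 = 15119 - 19*2206554 = 15119 - 41924526 = -41909407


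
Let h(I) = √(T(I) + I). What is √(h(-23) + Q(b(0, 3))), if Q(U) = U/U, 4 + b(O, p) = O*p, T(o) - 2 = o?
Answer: √(1 + 2*I*√11) ≈ 1.9632 + 1.6894*I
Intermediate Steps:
T(o) = 2 + o
b(O, p) = -4 + O*p
h(I) = √(2 + 2*I) (h(I) = √((2 + I) + I) = √(2 + 2*I))
Q(U) = 1
√(h(-23) + Q(b(0, 3))) = √(√(2 + 2*(-23)) + 1) = √(√(2 - 46) + 1) = √(√(-44) + 1) = √(2*I*√11 + 1) = √(1 + 2*I*√11)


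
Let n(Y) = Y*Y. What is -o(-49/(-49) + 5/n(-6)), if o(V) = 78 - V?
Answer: -2767/36 ≈ -76.861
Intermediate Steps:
n(Y) = Y**2
-o(-49/(-49) + 5/n(-6)) = -(78 - (-49/(-49) + 5/((-6)**2))) = -(78 - (-49*(-1/49) + 5/36)) = -(78 - (1 + 5*(1/36))) = -(78 - (1 + 5/36)) = -(78 - 1*41/36) = -(78 - 41/36) = -1*2767/36 = -2767/36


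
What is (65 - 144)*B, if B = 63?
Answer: -4977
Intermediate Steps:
(65 - 144)*B = (65 - 144)*63 = -79*63 = -4977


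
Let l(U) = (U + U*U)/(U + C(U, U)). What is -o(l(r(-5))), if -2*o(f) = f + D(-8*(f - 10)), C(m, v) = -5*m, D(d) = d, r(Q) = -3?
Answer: 153/4 ≈ 38.250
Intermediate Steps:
l(U) = -(U + U²)/(4*U) (l(U) = (U + U*U)/(U - 5*U) = (U + U²)/((-4*U)) = (U + U²)*(-1/(4*U)) = -(U + U²)/(4*U))
o(f) = -40 + 7*f/2 (o(f) = -(f - 8*(f - 10))/2 = -(f - 8*(-10 + f))/2 = -(f + (80 - 8*f))/2 = -(80 - 7*f)/2 = -40 + 7*f/2)
-o(l(r(-5))) = -(-40 + 7*(-¼ - ¼*(-3))/2) = -(-40 + 7*(-¼ + ¾)/2) = -(-40 + (7/2)*(½)) = -(-40 + 7/4) = -1*(-153/4) = 153/4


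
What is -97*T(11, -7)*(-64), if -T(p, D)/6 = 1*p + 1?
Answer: -446976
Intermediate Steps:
T(p, D) = -6 - 6*p (T(p, D) = -6*(1*p + 1) = -6*(p + 1) = -6*(1 + p) = -6 - 6*p)
-97*T(11, -7)*(-64) = -97*(-6 - 6*11)*(-64) = -97*(-6 - 66)*(-64) = -97*(-72)*(-64) = 6984*(-64) = -446976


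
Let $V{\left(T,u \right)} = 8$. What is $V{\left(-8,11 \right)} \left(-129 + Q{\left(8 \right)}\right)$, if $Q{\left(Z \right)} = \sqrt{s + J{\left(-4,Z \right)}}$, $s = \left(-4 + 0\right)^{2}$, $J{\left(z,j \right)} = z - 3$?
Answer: $-1008$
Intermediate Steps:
$J{\left(z,j \right)} = -3 + z$
$s = 16$ ($s = \left(-4\right)^{2} = 16$)
$Q{\left(Z \right)} = 3$ ($Q{\left(Z \right)} = \sqrt{16 - 7} = \sqrt{9} = 3$)
$V{\left(-8,11 \right)} \left(-129 + Q{\left(8 \right)}\right) = 8 \left(-129 + 3\right) = 8 \left(-126\right) = -1008$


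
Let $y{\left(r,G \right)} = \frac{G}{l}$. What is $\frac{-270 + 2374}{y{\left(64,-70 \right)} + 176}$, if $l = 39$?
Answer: $\frac{41028}{3397} \approx 12.078$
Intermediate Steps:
$y{\left(r,G \right)} = \frac{G}{39}$
$\frac{-270 + 2374}{y{\left(64,-70 \right)} + 176} = \frac{-270 + 2374}{\frac{1}{39} \left(-70\right) + 176} = \frac{2104}{- \frac{70}{39} + 176} = \frac{2104}{\frac{6794}{39}} = 2104 \cdot \frac{39}{6794} = \frac{41028}{3397}$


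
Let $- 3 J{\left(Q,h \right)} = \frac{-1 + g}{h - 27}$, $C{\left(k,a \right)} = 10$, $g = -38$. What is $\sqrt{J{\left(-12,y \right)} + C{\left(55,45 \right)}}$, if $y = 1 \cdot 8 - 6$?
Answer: $\frac{\sqrt{237}}{5} \approx 3.079$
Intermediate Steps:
$y = 2$ ($y = 8 - 6 = 2$)
$J{\left(Q,h \right)} = \frac{13}{-27 + h}$ ($J{\left(Q,h \right)} = - \frac{\left(-1 - 38\right) \frac{1}{h - 27}}{3} = - \frac{\left(-39\right) \frac{1}{-27 + h}}{3} = \frac{13}{-27 + h}$)
$\sqrt{J{\left(-12,y \right)} + C{\left(55,45 \right)}} = \sqrt{\frac{13}{-27 + 2} + 10} = \sqrt{\frac{13}{-25} + 10} = \sqrt{13 \left(- \frac{1}{25}\right) + 10} = \sqrt{- \frac{13}{25} + 10} = \sqrt{\frac{237}{25}} = \frac{\sqrt{237}}{5}$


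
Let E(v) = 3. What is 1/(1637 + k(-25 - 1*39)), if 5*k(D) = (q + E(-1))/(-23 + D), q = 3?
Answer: 145/237363 ≈ 0.00061088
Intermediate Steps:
k(D) = 6/(5*(-23 + D)) (k(D) = ((3 + 3)/(-23 + D))/5 = (6/(-23 + D))/5 = 6/(5*(-23 + D)))
1/(1637 + k(-25 - 1*39)) = 1/(1637 + 6/(5*(-23 + (-25 - 1*39)))) = 1/(1637 + 6/(5*(-23 + (-25 - 39)))) = 1/(1637 + 6/(5*(-23 - 64))) = 1/(1637 + (6/5)/(-87)) = 1/(1637 + (6/5)*(-1/87)) = 1/(1637 - 2/145) = 1/(237363/145) = 145/237363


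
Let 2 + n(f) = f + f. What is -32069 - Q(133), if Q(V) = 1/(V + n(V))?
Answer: -12731394/397 ≈ -32069.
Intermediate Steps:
n(f) = -2 + 2*f (n(f) = -2 + (f + f) = -2 + 2*f)
Q(V) = 1/(-2 + 3*V) (Q(V) = 1/(V + (-2 + 2*V)) = 1/(-2 + 3*V))
-32069 - Q(133) = -32069 - 1/(-2 + 3*133) = -32069 - 1/(-2 + 399) = -32069 - 1/397 = -12731394/397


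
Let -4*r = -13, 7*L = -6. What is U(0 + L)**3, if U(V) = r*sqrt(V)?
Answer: -6591*I*sqrt(42)/1568 ≈ -27.241*I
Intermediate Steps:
L = -6/7 (L = (1/7)*(-6) = -6/7 ≈ -0.85714)
r = 13/4 (r = -1/4*(-13) = 13/4 ≈ 3.2500)
U(V) = 13*sqrt(V)/4
U(0 + L)**3 = (13*sqrt(0 - 6/7)/4)**3 = (13*sqrt(-6/7)/4)**3 = (13*(I*sqrt(42)/7)/4)**3 = (13*I*sqrt(42)/28)**3 = -6591*I*sqrt(42)/1568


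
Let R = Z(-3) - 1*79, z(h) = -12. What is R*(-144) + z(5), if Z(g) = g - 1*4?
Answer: 12372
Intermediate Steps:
Z(g) = -4 + g (Z(g) = g - 4 = -4 + g)
R = -86 (R = (-4 - 3) - 1*79 = -7 - 79 = -86)
R*(-144) + z(5) = -86*(-144) - 12 = 12384 - 12 = 12372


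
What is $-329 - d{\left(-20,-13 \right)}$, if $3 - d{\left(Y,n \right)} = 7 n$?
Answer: $-423$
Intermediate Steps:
$d{\left(Y,n \right)} = 3 - 7 n$
$-329 - d{\left(-20,-13 \right)} = -329 - \left(3 - -91\right) = -329 - \left(3 + 91\right) = -329 - 94 = -423$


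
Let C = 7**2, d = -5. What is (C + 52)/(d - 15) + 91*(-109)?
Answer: -198481/20 ≈ -9924.0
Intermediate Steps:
C = 49
(C + 52)/(d - 15) + 91*(-109) = (49 + 52)/(-5 - 15) + 91*(-109) = 101/(-20) - 9919 = 101*(-1/20) - 9919 = -101/20 - 9919 = -198481/20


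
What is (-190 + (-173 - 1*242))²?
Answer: 366025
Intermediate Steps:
(-190 + (-173 - 1*242))² = (-190 + (-173 - 242))² = (-190 - 415)² = (-605)² = 366025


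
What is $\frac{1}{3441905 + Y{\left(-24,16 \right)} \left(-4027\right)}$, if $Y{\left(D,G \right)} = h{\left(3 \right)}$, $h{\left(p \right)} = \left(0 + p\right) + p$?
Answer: $\frac{1}{3417743} \approx 2.9259 \cdot 10^{-7}$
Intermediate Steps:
$h{\left(p \right)} = 2 p$ ($h{\left(p \right)} = p + p = 2 p$)
$Y{\left(D,G \right)} = 6$ ($Y{\left(D,G \right)} = 2 \cdot 3 = 6$)
$\frac{1}{3441905 + Y{\left(-24,16 \right)} \left(-4027\right)} = \frac{1}{3441905 + 6 \left(-4027\right)} = \frac{1}{3441905 - 24162} = \frac{1}{3417743}$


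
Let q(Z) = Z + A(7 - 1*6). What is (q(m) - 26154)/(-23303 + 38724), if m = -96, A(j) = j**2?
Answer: -26249/15421 ≈ -1.7022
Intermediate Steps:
q(Z) = 1 + Z (q(Z) = Z + (7 - 1*6)**2 = Z + (7 - 6)**2 = Z + 1**2 = Z + 1 = 1 + Z)
(q(m) - 26154)/(-23303 + 38724) = ((1 - 96) - 26154)/(-23303 + 38724) = (-95 - 26154)/15421 = -26249*1/15421 = -26249/15421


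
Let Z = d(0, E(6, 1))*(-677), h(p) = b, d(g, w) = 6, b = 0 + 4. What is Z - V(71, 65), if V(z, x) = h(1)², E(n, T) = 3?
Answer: -4078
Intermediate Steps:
b = 4
h(p) = 4
V(z, x) = 16 (V(z, x) = 4² = 16)
Z = -4062 (Z = 6*(-677) = -4062)
Z - V(71, 65) = -4062 - 1*16 = -4062 - 16 = -4078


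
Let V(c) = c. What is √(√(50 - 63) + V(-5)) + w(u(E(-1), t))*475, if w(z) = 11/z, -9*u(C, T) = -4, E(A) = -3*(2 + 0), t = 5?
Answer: 47025/4 + √(-5 + I*√13) ≈ 11757.0 + 2.3627*I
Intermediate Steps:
E(A) = -6 (E(A) = -3*2 = -6)
u(C, T) = 4/9 (u(C, T) = -⅑*(-4) = 4/9)
√(√(50 - 63) + V(-5)) + w(u(E(-1), t))*475 = √(√(50 - 63) - 5) + (11/(4/9))*475 = √(√(-13) - 5) + (11*(9/4))*475 = √(I*√13 - 5) + (99/4)*475 = √(-5 + I*√13) + 47025/4 = 47025/4 + √(-5 + I*√13)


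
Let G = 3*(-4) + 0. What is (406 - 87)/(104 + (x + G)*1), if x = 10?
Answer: 319/102 ≈ 3.1274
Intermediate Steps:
G = -12 (G = -12 + 0 = -12)
(406 - 87)/(104 + (x + G)*1) = (406 - 87)/(104 + (10 - 12)*1) = 319/(104 - 2*1) = 319/(104 - 2) = 319/102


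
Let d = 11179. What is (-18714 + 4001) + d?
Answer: -3534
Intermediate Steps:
(-18714 + 4001) + d = (-18714 + 4001) + 11179 = -14713 + 11179 = -3534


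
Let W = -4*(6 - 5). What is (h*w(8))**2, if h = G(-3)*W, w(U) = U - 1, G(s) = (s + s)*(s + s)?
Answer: 1016064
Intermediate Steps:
G(s) = 4*s**2 (G(s) = (2*s)*(2*s) = 4*s**2)
W = -4 (W = -4*1 = -4)
w(U) = -1 + U
h = -144 (h = (4*(-3)**2)*(-4) = (4*9)*(-4) = 36*(-4) = -144)
(h*w(8))**2 = (-144*(-1 + 8))**2 = (-144*7)**2 = (-1008)**2 = 1016064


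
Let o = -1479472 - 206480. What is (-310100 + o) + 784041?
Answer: -1212011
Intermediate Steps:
o = -1685952
(-310100 + o) + 784041 = (-310100 - 1685952) + 784041 = -1996052 + 784041 = -1212011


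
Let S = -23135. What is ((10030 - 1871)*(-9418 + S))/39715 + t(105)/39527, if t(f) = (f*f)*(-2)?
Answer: -223388170857/33400315 ≈ -6688.2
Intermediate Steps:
t(f) = -2*f² (t(f) = f²*(-2) = -2*f²)
((10030 - 1871)*(-9418 + S))/39715 + t(105)/39527 = ((10030 - 1871)*(-9418 - 23135))/39715 - 2*105²/39527 = (8159*(-32553))*(1/39715) - 2*11025*(1/39527) = -265599927*1/39715 - 22050*1/39527 = -265599927/39715 - 22050/39527 = -223388170857/33400315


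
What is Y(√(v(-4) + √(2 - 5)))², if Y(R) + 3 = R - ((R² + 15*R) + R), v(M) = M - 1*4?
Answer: (-5 + 15*√(-8 + I*√3) + I*√3)² ≈ -1971.5 - 38.505*I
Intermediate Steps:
v(M) = -4 + M (v(M) = M - 4 = -4 + M)
Y(R) = -3 - R² - 15*R (Y(R) = -3 + (R - ((R² + 15*R) + R)) = -3 + (R - (R² + 16*R)) = -3 + (R + (-R² - 16*R)) = -3 + (-R² - 15*R) = -3 - R² - 15*R)
Y(√(v(-4) + √(2 - 5)))² = (-3 - (√((-4 - 4) + √(2 - 5)))² - 15*√((-4 - 4) + √(2 - 5)))² = (-3 - (√(-8 + √(-3)))² - 15*√(-8 + √(-3)))² = (-3 - (√(-8 + I*√3))² - 15*√(-8 + I*√3))² = (-3 - (-8 + I*√3) - 15*√(-8 + I*√3))² = (-3 + (8 - I*√3) - 15*√(-8 + I*√3))² = (5 - 15*√(-8 + I*√3) - I*√3)²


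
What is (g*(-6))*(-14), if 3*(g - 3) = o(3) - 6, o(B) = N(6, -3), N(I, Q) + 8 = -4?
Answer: -252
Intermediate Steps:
N(I, Q) = -12 (N(I, Q) = -8 - 4 = -12)
o(B) = -12
g = -3 (g = 3 + (-12 - 6)/3 = 3 + (1/3)*(-18) = 3 - 6 = -3)
(g*(-6))*(-14) = -3*(-6)*(-14) = 18*(-14) = -252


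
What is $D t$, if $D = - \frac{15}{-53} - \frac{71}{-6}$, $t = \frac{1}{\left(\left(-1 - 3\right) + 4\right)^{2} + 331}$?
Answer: $\frac{3853}{105258} \approx 0.036605$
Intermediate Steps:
$t = \frac{1}{331}$ ($t = \frac{1}{\left(\left(-1 - 3\right) + 4\right)^{2} + 331} = \frac{1}{\left(-4 + 4\right)^{2} + 331} = \frac{1}{0^{2} + 331} = \frac{1}{0 + 331} = \frac{1}{331} \approx 0.0030211$)
$D = \frac{3853}{318}$ ($D = \left(-15\right) \left(- \frac{1}{53}\right) - - \frac{71}{6} = \frac{15}{53} + \frac{71}{6} = \frac{3853}{318} \approx 12.116$)
$D t = \frac{3853}{318} \cdot \frac{1}{331} = \frac{3853}{105258}$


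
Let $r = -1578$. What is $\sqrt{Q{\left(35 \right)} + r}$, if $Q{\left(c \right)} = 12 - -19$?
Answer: $i \sqrt{1547} \approx 39.332 i$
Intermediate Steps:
$Q{\left(c \right)} = 31$ ($Q{\left(c \right)} = 12 + 19 = 31$)
$\sqrt{Q{\left(35 \right)} + r} = \sqrt{31 - 1578} = \sqrt{-1547} = i \sqrt{1547}$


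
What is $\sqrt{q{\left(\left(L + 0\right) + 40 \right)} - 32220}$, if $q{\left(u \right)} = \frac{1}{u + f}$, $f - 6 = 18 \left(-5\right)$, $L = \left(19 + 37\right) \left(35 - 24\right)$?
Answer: $\frac{i \sqrt{2635466977}}{286} \approx 179.5 i$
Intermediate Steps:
$L = 616$ ($L = 56 \cdot 11 = 616$)
$f = -84$ ($f = 6 + 18 \left(-5\right) = 6 - 90 = -84$)
$q{\left(u \right)} = \frac{1}{-84 + u}$ ($q{\left(u \right)} = \frac{1}{u - 84} = \frac{1}{-84 + u}$)
$\sqrt{q{\left(\left(L + 0\right) + 40 \right)} - 32220} = \sqrt{\frac{1}{-84 + \left(\left(616 + 0\right) + 40\right)} - 32220} = \sqrt{\frac{1}{-84 + \left(616 + 40\right)} - 32220} = \sqrt{\frac{1}{-84 + 656} - 32220} = \sqrt{\frac{1}{572} - 32220} = \sqrt{- \frac{18429839}{572}} = \frac{i \sqrt{2635466977}}{286}$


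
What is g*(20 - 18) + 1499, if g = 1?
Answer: 1501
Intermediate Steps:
g*(20 - 18) + 1499 = 1*(20 - 18) + 1499 = 1*2 + 1499 = 2 + 1499 = 1501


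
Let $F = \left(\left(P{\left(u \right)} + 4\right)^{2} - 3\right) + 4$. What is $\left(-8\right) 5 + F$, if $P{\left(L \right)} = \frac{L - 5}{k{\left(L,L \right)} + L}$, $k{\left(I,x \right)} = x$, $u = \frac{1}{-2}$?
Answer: $\frac{205}{4} \approx 51.25$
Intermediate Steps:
$u = - \frac{1}{2} \approx -0.5$
$P{\left(L \right)} = \frac{-5 + L}{2 L}$ ($P{\left(L \right)} = \frac{L - 5}{L + L} = \frac{-5 + L}{2 L}$)
$F = \frac{365}{4}$ ($F = \left(\left(\frac{-5 - \frac{1}{2}}{2 \left(- \frac{1}{2}\right)} + 4\right)^{2} - 3\right) + 4 = \left(\left(\frac{1}{2} \left(-2\right) \left(- \frac{11}{2}\right) + 4\right)^{2} - 3\right) + 4 = \left(\left(\frac{11}{2} + 4\right)^{2} - 3\right) + 4 = \left(\left(\frac{19}{2}\right)^{2} - 3\right) + 4 = \left(\frac{361}{4} - 3\right) + 4 = \frac{349}{4} + 4 = \frac{365}{4} \approx 91.25$)
$\left(-8\right) 5 + F = \left(-8\right) 5 + \frac{365}{4} = -40 + \frac{365}{4} = \frac{205}{4}$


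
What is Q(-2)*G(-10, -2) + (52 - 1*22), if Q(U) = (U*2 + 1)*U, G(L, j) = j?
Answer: 18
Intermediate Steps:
Q(U) = U*(1 + 2*U) (Q(U) = (2*U + 1)*U = (1 + 2*U)*U = U*(1 + 2*U))
Q(-2)*G(-10, -2) + (52 - 1*22) = -2*(1 + 2*(-2))*(-2) + (52 - 1*22) = -2*(1 - 4)*(-2) + (52 - 22) = -2*(-3)*(-2) + 30 = 6*(-2) + 30 = -12 + 30 = 18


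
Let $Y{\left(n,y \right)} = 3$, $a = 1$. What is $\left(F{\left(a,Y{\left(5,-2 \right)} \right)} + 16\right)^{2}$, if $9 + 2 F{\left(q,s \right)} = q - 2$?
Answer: $121$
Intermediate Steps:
$F{\left(q,s \right)} = - \frac{11}{2} + \frac{q}{2}$ ($F{\left(q,s \right)} = - \frac{9}{2} + \frac{q - 2}{2} = - \frac{9}{2} + \frac{-2 + q}{2} = - \frac{9}{2} + \left(-1 + \frac{q}{2}\right) = - \frac{11}{2} + \frac{q}{2}$)
$\left(F{\left(a,Y{\left(5,-2 \right)} \right)} + 16\right)^{2} = \left(\left(- \frac{11}{2} + \frac{1}{2} \cdot 1\right) + 16\right)^{2} = \left(\left(- \frac{11}{2} + \frac{1}{2}\right) + 16\right)^{2} = \left(-5 + 16\right)^{2} = 11^{2} = 121$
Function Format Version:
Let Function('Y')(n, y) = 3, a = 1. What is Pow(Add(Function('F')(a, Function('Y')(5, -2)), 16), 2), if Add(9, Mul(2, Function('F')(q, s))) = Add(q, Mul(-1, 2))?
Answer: 121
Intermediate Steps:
Function('F')(q, s) = Add(Rational(-11, 2), Mul(Rational(1, 2), q)) (Function('F')(q, s) = Add(Rational(-9, 2), Mul(Rational(1, 2), Add(q, Mul(-1, 2)))) = Add(Rational(-9, 2), Mul(Rational(1, 2), Add(q, -2))) = Add(Rational(-9, 2), Mul(Rational(1, 2), Add(-2, q))) = Add(Rational(-9, 2), Add(-1, Mul(Rational(1, 2), q))) = Add(Rational(-11, 2), Mul(Rational(1, 2), q)))
Pow(Add(Function('F')(a, Function('Y')(5, -2)), 16), 2) = Pow(Add(Add(Rational(-11, 2), Mul(Rational(1, 2), 1)), 16), 2) = Pow(Add(Add(Rational(-11, 2), Rational(1, 2)), 16), 2) = Pow(Add(-5, 16), 2) = Pow(11, 2) = 121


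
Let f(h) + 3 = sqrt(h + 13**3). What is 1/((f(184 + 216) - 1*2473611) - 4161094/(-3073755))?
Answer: -23370617578735552380/57809855168910363386089651 - 66135788600175*sqrt(53)/57809855168910363386089651 ≈ -4.0428e-7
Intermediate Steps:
f(h) = -3 + sqrt(2197 + h) (f(h) = -3 + sqrt(h + 13**3) = -3 + sqrt(h + 2197) = -3 + sqrt(2197 + h))
1/((f(184 + 216) - 1*2473611) - 4161094/(-3073755)) = 1/(((-3 + sqrt(2197 + (184 + 216))) - 1*2473611) - 4161094/(-3073755)) = 1/(((-3 + sqrt(2197 + 400)) - 2473611) - 4161094*(-1/3073755)) = 1/(((-3 + sqrt(2597)) - 2473611) + 4161094/3073755) = 1/(((-3 + 7*sqrt(53)) - 2473611) + 4161094/3073755) = 1/((-2473614 + 7*sqrt(53)) + 4161094/3073755) = 1/(-7603279239476/3073755 + 7*sqrt(53))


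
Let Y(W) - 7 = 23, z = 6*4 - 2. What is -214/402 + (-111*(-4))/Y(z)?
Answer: 14339/1005 ≈ 14.268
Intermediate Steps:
z = 22 (z = 24 - 2 = 22)
Y(W) = 30 (Y(W) = 7 + 23 = 30)
-214/402 + (-111*(-4))/Y(z) = -214/402 - 111*(-4)/30 = -214*1/402 + 444*(1/30) = -107/201 + 74/5 = 14339/1005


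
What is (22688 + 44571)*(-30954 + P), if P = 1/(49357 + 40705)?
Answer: -187503237648073/90062 ≈ -2.0819e+9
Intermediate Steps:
P = 1/90062 ≈ 1.1103e-5
(22688 + 44571)*(-30954 + P) = (22688 + 44571)*(-30954 + 1/90062) = 67259*(-2787779147/90062) = -187503237648073/90062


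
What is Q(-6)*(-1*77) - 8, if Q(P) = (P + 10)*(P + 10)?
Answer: -1240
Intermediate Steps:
Q(P) = (10 + P)² (Q(P) = (10 + P)*(10 + P) = (10 + P)²)
Q(-6)*(-1*77) - 8 = (10 - 6)²*(-1*77) - 8 = 4²*(-77) - 8 = 16*(-77) - 8 = -1232 - 8 = -1240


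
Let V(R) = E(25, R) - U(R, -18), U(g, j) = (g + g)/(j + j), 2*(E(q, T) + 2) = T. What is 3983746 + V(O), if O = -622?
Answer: 35850586/9 ≈ 3.9834e+6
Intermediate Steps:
E(q, T) = -2 + T/2
U(g, j) = g/j (U(g, j) = (2*g)/((2*j)) = (2*g)*(1/(2*j)) = g/j)
V(R) = -2 + 5*R/9 (V(R) = (-2 + R/2) - R/(-18) = (-2 + R/2) - R*(-1)/18 = (-2 + R/2) - (-1)*R/18 = (-2 + R/2) + R/18 = -2 + 5*R/9)
3983746 + V(O) = 3983746 + (-2 + (5/9)*(-622)) = 3983746 + (-2 - 3110/9) = 3983746 - 3128/9 = 35850586/9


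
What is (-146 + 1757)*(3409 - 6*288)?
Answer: 2708091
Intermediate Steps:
(-146 + 1757)*(3409 - 6*288) = 1611*(3409 - 1728) = 1611*1681 = 2708091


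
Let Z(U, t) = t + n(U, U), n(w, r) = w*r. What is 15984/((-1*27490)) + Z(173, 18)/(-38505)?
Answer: -28774139/21170049 ≈ -1.3592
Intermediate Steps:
n(w, r) = r*w
Z(U, t) = t + U² (Z(U, t) = t + U*U = t + U²)
15984/((-1*27490)) + Z(173, 18)/(-38505) = 15984/((-1*27490)) + (18 + 173²)/(-38505) = 15984/(-27490) + (18 + 29929)*(-1/38505) = 15984*(-1/27490) + 29947*(-1/38505) = -7992/13745 - 29947/38505 = -28774139/21170049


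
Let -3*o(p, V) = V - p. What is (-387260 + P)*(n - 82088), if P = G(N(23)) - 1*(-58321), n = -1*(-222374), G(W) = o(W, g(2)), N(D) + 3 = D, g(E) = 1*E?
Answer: -46144694838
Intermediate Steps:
g(E) = E
N(D) = -3 + D
o(p, V) = -V/3 + p/3 (o(p, V) = -(V - p)/3 = -V/3 + p/3)
G(W) = -2/3 + W/3 (G(W) = -1/3*2 + W/3 = -2/3 + W/3)
n = 222374
P = 58327 (P = (-2/3 + (-3 + 23)/3) - 1*(-58321) = (-2/3 + (1/3)*20) + 58321 = (-2/3 + 20/3) + 58321 = 6 + 58321 = 58327)
(-387260 + P)*(n - 82088) = (-387260 + 58327)*(222374 - 82088) = -328933*140286 = -46144694838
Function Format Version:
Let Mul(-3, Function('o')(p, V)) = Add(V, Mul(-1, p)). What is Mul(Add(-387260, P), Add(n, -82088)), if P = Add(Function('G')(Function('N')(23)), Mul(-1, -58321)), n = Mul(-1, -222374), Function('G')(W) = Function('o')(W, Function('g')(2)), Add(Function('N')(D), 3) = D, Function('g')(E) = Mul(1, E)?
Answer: -46144694838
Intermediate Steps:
Function('g')(E) = E
Function('N')(D) = Add(-3, D)
Function('o')(p, V) = Add(Mul(Rational(-1, 3), V), Mul(Rational(1, 3), p)) (Function('o')(p, V) = Mul(Rational(-1, 3), Add(V, Mul(-1, p))) = Add(Mul(Rational(-1, 3), V), Mul(Rational(1, 3), p)))
Function('G')(W) = Add(Rational(-2, 3), Mul(Rational(1, 3), W)) (Function('G')(W) = Add(Mul(Rational(-1, 3), 2), Mul(Rational(1, 3), W)) = Add(Rational(-2, 3), Mul(Rational(1, 3), W)))
n = 222374
P = 58327 (P = Add(Add(Rational(-2, 3), Mul(Rational(1, 3), Add(-3, 23))), Mul(-1, -58321)) = Add(Add(Rational(-2, 3), Mul(Rational(1, 3), 20)), 58321) = Add(Add(Rational(-2, 3), Rational(20, 3)), 58321) = Add(6, 58321) = 58327)
Mul(Add(-387260, P), Add(n, -82088)) = Mul(Add(-387260, 58327), Add(222374, -82088)) = Mul(-328933, 140286) = -46144694838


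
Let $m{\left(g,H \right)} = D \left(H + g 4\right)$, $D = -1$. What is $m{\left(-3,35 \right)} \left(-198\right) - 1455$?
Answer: $3099$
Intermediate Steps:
$m{\left(g,H \right)} = - H - 4 g$ ($m{\left(g,H \right)} = - (H + g 4) = - (H + 4 g) = - H - 4 g$)
$m{\left(-3,35 \right)} \left(-198\right) - 1455 = \left(\left(-1\right) 35 - -12\right) \left(-198\right) - 1455 = \left(-35 + 12\right) \left(-198\right) - 1455 = \left(-23\right) \left(-198\right) - 1455 = 4554 - 1455 = 3099$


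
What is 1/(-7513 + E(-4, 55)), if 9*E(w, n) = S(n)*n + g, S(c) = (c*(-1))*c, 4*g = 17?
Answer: -36/935951 ≈ -3.8464e-5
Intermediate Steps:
g = 17/4 (g = (¼)*17 = 17/4 ≈ 4.2500)
S(c) = -c² (S(c) = (-c)*c = -c²)
E(w, n) = 17/36 - n³/9 (E(w, n) = ((-n²)*n + 17/4)/9 = (-n³ + 17/4)/9 = (17/4 - n³)/9 = 17/36 - n³/9)
1/(-7513 + E(-4, 55)) = 1/(-7513 + (17/36 - ⅑*55³)) = 1/(-7513 + (17/36 - ⅑*166375)) = 1/(-7513 + (17/36 - 166375/9)) = 1/(-7513 - 665483/36) = 1/(-935951/36) = -36/935951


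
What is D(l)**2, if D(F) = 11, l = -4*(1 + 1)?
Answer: 121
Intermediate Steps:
l = -8 (l = -4*2 = -8)
D(l)**2 = 11**2 = 121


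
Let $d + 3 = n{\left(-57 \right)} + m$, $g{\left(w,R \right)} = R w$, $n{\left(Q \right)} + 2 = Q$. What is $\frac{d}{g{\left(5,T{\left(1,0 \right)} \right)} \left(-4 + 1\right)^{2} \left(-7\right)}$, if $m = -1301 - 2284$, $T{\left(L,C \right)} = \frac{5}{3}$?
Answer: $\frac{521}{75} \approx 6.9467$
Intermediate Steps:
$n{\left(Q \right)} = -2 + Q$
$T{\left(L,C \right)} = \frac{5}{3}$ ($T{\left(L,C \right)} = 5 \cdot \frac{1}{3} = \frac{5}{3}$)
$m = -3585$
$d = -3647$ ($d = -3 - 3644 = -3647$)
$\frac{d}{g{\left(5,T{\left(1,0 \right)} \right)} \left(-4 + 1\right)^{2} \left(-7\right)} = - \frac{3647}{\frac{5}{3} \cdot 5 \left(-4 + 1\right)^{2} \left(-7\right)} = - \frac{3647}{\frac{25 \left(-3\right)^{2}}{3} \left(-7\right)} = - \frac{3647}{\frac{25}{3} \cdot 9 \left(-7\right)} = - \frac{3647}{75 \left(-7\right)} = - \frac{3647}{-525} = \left(-3647\right) \left(- \frac{1}{525}\right) = \frac{521}{75}$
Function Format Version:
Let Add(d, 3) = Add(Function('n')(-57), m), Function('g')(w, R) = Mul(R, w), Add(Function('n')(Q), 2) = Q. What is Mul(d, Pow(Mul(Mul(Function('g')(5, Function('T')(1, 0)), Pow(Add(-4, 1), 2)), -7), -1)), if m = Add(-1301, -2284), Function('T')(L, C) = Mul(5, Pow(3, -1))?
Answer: Rational(521, 75) ≈ 6.9467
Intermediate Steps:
Function('n')(Q) = Add(-2, Q)
Function('T')(L, C) = Rational(5, 3) (Function('T')(L, C) = Mul(5, Rational(1, 3)) = Rational(5, 3))
m = -3585
d = -3647 (d = Add(-3, Add(Add(-2, -57), -3585)) = Add(-3, Add(-59, -3585)) = Add(-3, -3644) = -3647)
Mul(d, Pow(Mul(Mul(Function('g')(5, Function('T')(1, 0)), Pow(Add(-4, 1), 2)), -7), -1)) = Mul(-3647, Pow(Mul(Mul(Mul(Rational(5, 3), 5), Pow(Add(-4, 1), 2)), -7), -1)) = Mul(-3647, Pow(Mul(Mul(Rational(25, 3), Pow(-3, 2)), -7), -1)) = Mul(-3647, Pow(Mul(Mul(Rational(25, 3), 9), -7), -1)) = Mul(-3647, Pow(Mul(75, -7), -1)) = Mul(-3647, Pow(-525, -1)) = Mul(-3647, Rational(-1, 525)) = Rational(521, 75)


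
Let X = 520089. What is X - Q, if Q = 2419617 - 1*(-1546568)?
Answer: -3446096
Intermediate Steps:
Q = 3966185 (Q = 2419617 + 1546568 = 3966185)
X - Q = 520089 - 1*3966185 = 520089 - 3966185 = -3446096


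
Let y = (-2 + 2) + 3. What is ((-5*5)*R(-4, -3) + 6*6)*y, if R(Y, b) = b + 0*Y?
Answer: 333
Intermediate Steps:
y = 3 (y = 0 + 3 = 3)
R(Y, b) = b (R(Y, b) = b + 0 = b)
((-5*5)*R(-4, -3) + 6*6)*y = (-5*5*(-3) + 6*6)*3 = (-25*(-3) + 36)*3 = (75 + 36)*3 = 111*3 = 333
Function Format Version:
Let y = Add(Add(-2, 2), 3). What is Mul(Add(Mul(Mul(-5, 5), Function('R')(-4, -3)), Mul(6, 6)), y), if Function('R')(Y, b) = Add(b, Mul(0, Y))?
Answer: 333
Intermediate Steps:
y = 3 (y = Add(0, 3) = 3)
Function('R')(Y, b) = b (Function('R')(Y, b) = Add(b, 0) = b)
Mul(Add(Mul(Mul(-5, 5), Function('R')(-4, -3)), Mul(6, 6)), y) = Mul(Add(Mul(Mul(-5, 5), -3), Mul(6, 6)), 3) = Mul(Add(Mul(-25, -3), 36), 3) = Mul(Add(75, 36), 3) = Mul(111, 3) = 333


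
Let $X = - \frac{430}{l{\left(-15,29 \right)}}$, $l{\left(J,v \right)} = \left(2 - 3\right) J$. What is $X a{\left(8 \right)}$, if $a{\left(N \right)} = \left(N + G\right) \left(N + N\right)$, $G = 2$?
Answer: $- \frac{13760}{3} \approx -4586.7$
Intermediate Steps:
$l{\left(J,v \right)} = - J$
$a{\left(N \right)} = 2 N \left(2 + N\right)$ ($a{\left(N \right)} = \left(N + 2\right) \left(N + N\right) = \left(2 + N\right) 2 N = 2 N \left(2 + N\right)$)
$X = - \frac{86}{3}$ ($X = - \frac{430}{\left(-1\right) \left(-15\right)} = - \frac{430}{15} = \left(-430\right) \frac{1}{15} = - \frac{86}{3} \approx -28.667$)
$X a{\left(8 \right)} = - \frac{86 \cdot 2 \cdot 8 \left(2 + 8\right)}{3} = - \frac{86 \cdot 2 \cdot 8 \cdot 10}{3} = \left(- \frac{86}{3}\right) 160 = - \frac{13760}{3}$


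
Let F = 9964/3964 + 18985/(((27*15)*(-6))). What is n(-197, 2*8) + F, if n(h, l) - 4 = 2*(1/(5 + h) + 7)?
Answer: 97792801/7706016 ≈ 12.690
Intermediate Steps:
F = -2552201/481626 (F = 9964*(1/3964) + 18985/((405*(-6))) = 2491/991 + 18985/(-2430) = 2491/991 + 18985*(-1/2430) = 2491/991 - 3797/486 = -2552201/481626 ≈ -5.2991)
n(h, l) = 18 + 2/(5 + h) (n(h, l) = 4 + 2*(1/(5 + h) + 7) = 4 + 2*(7 + 1/(5 + h)) = 4 + (14 + 2/(5 + h)) = 18 + 2/(5 + h))
n(-197, 2*8) + F = 2*(46 + 9*(-197))/(5 - 197) - 2552201/481626 = 2*(46 - 1773)/(-192) - 2552201/481626 = 2*(-1/192)*(-1727) - 2552201/481626 = 1727/96 - 2552201/481626 = 97792801/7706016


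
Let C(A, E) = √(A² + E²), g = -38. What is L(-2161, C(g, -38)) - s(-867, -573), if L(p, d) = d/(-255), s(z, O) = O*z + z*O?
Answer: -993582 - 38*√2/255 ≈ -9.9358e+5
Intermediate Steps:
s(z, O) = 2*O*z (s(z, O) = O*z + O*z = 2*O*z)
L(p, d) = -d/255 (L(p, d) = d*(-1/255) = -d/255)
L(-2161, C(g, -38)) - s(-867, -573) = -√((-38)² + (-38)²)/255 - 2*(-573)*(-867) = -√(1444 + 1444)/255 - 1*993582 = -38*√2/255 - 993582 = -993582 - 38*√2/255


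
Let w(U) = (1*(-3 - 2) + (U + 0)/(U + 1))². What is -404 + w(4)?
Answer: -9659/25 ≈ -386.36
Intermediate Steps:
w(U) = (-5 + U/(1 + U))² (w(U) = (1*(-5) + U/(1 + U))² = (-5 + U/(1 + U))²)
-404 + w(4) = -404 + (5 + 4*4)²/(1 + 4)² = -404 + (5 + 16)²/5² = -404 + (1/25)*21² = -404 + (1/25)*441 = -404 + 441/25 = -9659/25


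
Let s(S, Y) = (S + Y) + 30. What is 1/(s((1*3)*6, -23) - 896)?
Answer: -1/871 ≈ -0.0011481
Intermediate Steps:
s(S, Y) = 30 + S + Y
1/(s((1*3)*6, -23) - 896) = 1/((30 + (1*3)*6 - 23) - 896) = 1/((30 + 3*6 - 23) - 896) = 1/((30 + 18 - 23) - 896) = 1/(25 - 896) = 1/(-871) = -1/871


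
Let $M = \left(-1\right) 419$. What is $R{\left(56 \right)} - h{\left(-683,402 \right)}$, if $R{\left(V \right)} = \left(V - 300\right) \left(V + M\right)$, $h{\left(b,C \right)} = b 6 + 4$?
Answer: $92666$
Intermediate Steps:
$M = -419$
$h{\left(b,C \right)} = 4 + 6 b$ ($h{\left(b,C \right)} = 6 b + 4 = 4 + 6 b$)
$R{\left(V \right)} = \left(-419 + V\right) \left(-300 + V\right)$ ($R{\left(V \right)} = \left(V - 300\right) \left(V - 419\right) = \left(-300 + V\right) \left(-419 + V\right) = \left(-419 + V\right) \left(-300 + V\right)$)
$R{\left(56 \right)} - h{\left(-683,402 \right)} = \left(125700 + 56^{2} - 40264\right) - \left(4 + 6 \left(-683\right)\right) = \left(125700 + 3136 - 40264\right) - \left(4 - 4098\right) = 88572 - -4094 = 88572 + 4094 = 92666$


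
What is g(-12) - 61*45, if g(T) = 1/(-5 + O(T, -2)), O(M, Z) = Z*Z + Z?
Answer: -8236/3 ≈ -2745.3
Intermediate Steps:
O(M, Z) = Z + Z**2 (O(M, Z) = Z**2 + Z = Z + Z**2)
g(T) = -1/3 (g(T) = 1/(-5 - 2*(1 - 2)) = 1/(-5 - 2*(-1)) = 1/(-5 + 2) = 1/(-3) = -1/3)
g(-12) - 61*45 = -1/3 - 61*45 = -1/3 - 2745 = -8236/3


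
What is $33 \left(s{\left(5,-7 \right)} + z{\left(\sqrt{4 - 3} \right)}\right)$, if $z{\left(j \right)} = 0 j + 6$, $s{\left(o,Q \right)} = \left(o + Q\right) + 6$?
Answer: $330$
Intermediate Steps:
$s{\left(o,Q \right)} = 6 + Q + o$ ($s{\left(o,Q \right)} = \left(Q + o\right) + 6 = 6 + Q + o$)
$z{\left(j \right)} = 6$ ($z{\left(j \right)} = 0 + 6 = 6$)
$33 \left(s{\left(5,-7 \right)} + z{\left(\sqrt{4 - 3} \right)}\right) = 33 \left(\left(6 - 7 + 5\right) + 6\right) = 33 \left(4 + 6\right) = 33 \cdot 10 = 330$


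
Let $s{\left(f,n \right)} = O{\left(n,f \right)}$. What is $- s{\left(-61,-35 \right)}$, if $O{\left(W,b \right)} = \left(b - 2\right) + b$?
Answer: $124$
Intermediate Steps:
$O{\left(W,b \right)} = -2 + 2 b$ ($O{\left(W,b \right)} = \left(-2 + b\right) + b = -2 + 2 b$)
$s{\left(f,n \right)} = -2 + 2 f$
$- s{\left(-61,-35 \right)} = - (-2 + 2 \left(-61\right)) = - (-2 - 122) = \left(-1\right) \left(-124\right) = 124$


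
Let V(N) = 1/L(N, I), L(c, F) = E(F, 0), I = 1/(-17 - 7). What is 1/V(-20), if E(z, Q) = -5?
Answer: -5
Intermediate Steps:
I = -1/24 (I = 1/(-24) = -1/24 ≈ -0.041667)
L(c, F) = -5
V(N) = -⅕ (V(N) = 1/(-5) = -⅕)
1/V(-20) = 1/(-⅕) = -5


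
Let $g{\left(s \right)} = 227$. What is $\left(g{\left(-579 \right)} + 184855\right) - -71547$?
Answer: $256629$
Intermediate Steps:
$\left(g{\left(-579 \right)} + 184855\right) - -71547 = \left(227 + 184855\right) - -71547 = 185082 + \left(-51236 + 122783\right) = 185082 + 71547 = 256629$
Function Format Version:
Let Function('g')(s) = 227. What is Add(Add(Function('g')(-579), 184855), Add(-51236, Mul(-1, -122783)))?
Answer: 256629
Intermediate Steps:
Add(Add(Function('g')(-579), 184855), Add(-51236, Mul(-1, -122783))) = Add(Add(227, 184855), Add(-51236, Mul(-1, -122783))) = Add(185082, Add(-51236, 122783)) = Add(185082, 71547) = 256629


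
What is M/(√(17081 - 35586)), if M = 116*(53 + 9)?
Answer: -7192*I*√18505/18505 ≈ -52.87*I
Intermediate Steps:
M = 7192 (M = 116*62 = 7192)
M/(√(17081 - 35586)) = 7192/(√(17081 - 35586)) = 7192/(√(-18505)) = 7192/((I*√18505)) = 7192*(-I*√18505/18505) = -7192*I*√18505/18505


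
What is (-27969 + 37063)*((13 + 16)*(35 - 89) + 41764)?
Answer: 365560612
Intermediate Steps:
(-27969 + 37063)*((13 + 16)*(35 - 89) + 41764) = 9094*(29*(-54) + 41764) = 9094*(-1566 + 41764) = 9094*40198 = 365560612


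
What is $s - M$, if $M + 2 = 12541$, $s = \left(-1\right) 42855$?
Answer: $-55394$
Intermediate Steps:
$s = -42855$
$M = 12539$ ($M = -2 + 12541 = 12539$)
$s - M = -42855 - 12539 = -55394$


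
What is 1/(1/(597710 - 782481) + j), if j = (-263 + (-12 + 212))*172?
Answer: -184771/2002178557 ≈ -9.2285e-5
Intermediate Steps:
j = -10836 (j = (-263 + 200)*172 = -63*172 = -10836)
1/(1/(597710 - 782481) + j) = 1/(1/(597710 - 782481) - 10836) = 1/(1/(-184771) - 10836) = 1/(-1/184771 - 10836) = 1/(-2002178557/184771) = -184771/2002178557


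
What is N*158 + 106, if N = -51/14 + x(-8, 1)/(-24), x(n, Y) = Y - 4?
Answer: -12595/28 ≈ -449.82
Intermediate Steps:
x(n, Y) = -4 + Y
N = -197/56 (N = -51/14 + (-4 + 1)/(-24) = -51*1/14 - 3*(-1/24) = -51/14 + ⅛ = -197/56 ≈ -3.5179)
N*158 + 106 = -197/56*158 + 106 = -15563/28 + 106 = -12595/28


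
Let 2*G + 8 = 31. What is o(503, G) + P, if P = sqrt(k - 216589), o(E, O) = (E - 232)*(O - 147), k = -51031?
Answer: -73441/2 + 2*I*sqrt(66905) ≈ -36721.0 + 517.32*I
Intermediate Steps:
G = 23/2 (G = -4 + (1/2)*31 = -4 + 31/2 = 23/2 ≈ 11.500)
o(E, O) = (-232 + E)*(-147 + O)
P = 2*I*sqrt(66905) (P = sqrt(-51031 - 216589) = sqrt(-267620) = 2*I*sqrt(66905) ≈ 517.32*I)
o(503, G) + P = (34104 - 232*23/2 - 147*503 + 503*(23/2)) + 2*I*sqrt(66905) = (34104 - 2668 - 73941 + 11569/2) + 2*I*sqrt(66905) = -73441/2 + 2*I*sqrt(66905)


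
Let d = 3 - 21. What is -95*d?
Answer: 1710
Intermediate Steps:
d = -18
-95*d = -95*(-18) = 1710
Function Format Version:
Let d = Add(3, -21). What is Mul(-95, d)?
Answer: 1710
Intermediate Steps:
d = -18
Mul(-95, d) = Mul(-95, -18) = 1710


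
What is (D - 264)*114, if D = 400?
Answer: 15504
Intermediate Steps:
(D - 264)*114 = (400 - 264)*114 = 136*114 = 15504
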